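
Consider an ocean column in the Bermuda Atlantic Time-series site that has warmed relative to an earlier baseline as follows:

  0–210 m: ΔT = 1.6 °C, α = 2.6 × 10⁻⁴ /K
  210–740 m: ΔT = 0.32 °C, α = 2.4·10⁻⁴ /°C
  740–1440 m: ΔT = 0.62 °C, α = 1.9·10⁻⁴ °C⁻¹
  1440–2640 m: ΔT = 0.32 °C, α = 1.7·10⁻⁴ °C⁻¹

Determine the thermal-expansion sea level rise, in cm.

Δh = 27.6 cm

0–210 m: 210 × 2.6×10⁻⁴ × 1.6 = 0.08736 m
210–740 m: 2.4×10⁻⁴ × 530 × 0.32 = 0.040704 m
700 × 0.62 × 1.9×10⁻⁴ = 0.08246 m
1440–2640 m: 0.32 × 1200 × 1.7×10⁻⁴ = 0.06528 m
Δh = 0.08736 + 0.040704 + 0.08246 + 0.06528 = 0.275804 m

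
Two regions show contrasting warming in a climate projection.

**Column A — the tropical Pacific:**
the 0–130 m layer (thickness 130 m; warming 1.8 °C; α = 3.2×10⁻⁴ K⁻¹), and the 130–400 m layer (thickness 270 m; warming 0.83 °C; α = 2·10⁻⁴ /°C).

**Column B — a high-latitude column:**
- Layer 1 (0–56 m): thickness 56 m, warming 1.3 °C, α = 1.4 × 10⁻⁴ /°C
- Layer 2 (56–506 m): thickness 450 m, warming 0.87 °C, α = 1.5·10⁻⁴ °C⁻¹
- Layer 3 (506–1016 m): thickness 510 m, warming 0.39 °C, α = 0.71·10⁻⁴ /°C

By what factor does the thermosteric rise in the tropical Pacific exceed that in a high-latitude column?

A Layer 1: 1.8 × 130 × 3.2×10⁻⁴ = 0.07488 m
A 270 × 0.83 × 2×10⁻⁴ = 0.04482 m
A total: 0.11970 m
B Layer 1: 56 × 1.4×10⁻⁴ × 1.3 = 0.010192 m
B Layer 2: 0.87 × 1.5×10⁻⁴ × 450 = 0.058725 m
B 510 × 0.39 × 0.71×10⁻⁴ = 0.0141219 m
B total: 0.0830389 m
Ratio: 0.11970 / 0.0830389 ≈ 1.441

1.44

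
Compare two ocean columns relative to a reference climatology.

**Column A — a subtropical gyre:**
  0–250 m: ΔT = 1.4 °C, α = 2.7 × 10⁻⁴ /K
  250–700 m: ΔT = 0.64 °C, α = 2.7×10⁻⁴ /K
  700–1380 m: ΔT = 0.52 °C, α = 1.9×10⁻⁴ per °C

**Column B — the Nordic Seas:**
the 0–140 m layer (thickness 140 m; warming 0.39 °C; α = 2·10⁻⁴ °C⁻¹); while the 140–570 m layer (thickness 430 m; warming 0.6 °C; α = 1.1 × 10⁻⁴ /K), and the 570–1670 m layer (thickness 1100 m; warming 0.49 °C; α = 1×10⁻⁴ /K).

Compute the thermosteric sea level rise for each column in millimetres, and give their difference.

A: 239 mm; B: 93.2 mm; difference 146 mm

A 2.7×10⁻⁴ × 1.4 × 250 = 0.09450 m
A 2.7×10⁻⁴ × 0.64 × 450 = 0.07776 m
A 700–1380 m: 1.9×10⁻⁴ × 0.52 × 680 = 0.067184 m
A total: 0.239444 m
B Layer 1: 0.39 × 140 × 2×10⁻⁴ = 0.01092 m
B 1.1×10⁻⁴ × 430 × 0.6 = 0.02838 m
B Layer 3: 0.49 × 1100 × 1×10⁻⁴ = 0.05390 m
B total: 0.09320 m
Difference: 0.239444 − 0.09320 = 0.146244 m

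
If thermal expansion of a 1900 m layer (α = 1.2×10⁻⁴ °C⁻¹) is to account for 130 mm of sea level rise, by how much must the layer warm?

about 0.57 °C

ΔT = Δh/(αH) = 0.13 / (1.2×10⁻⁴ × 1900) ≈ 0.5702 °C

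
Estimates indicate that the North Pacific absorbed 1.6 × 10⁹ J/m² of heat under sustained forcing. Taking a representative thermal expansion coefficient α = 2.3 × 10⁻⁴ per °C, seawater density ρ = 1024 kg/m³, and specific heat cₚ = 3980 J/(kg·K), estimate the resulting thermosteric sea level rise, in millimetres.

Δh ≈ 90.3 mm

Δh = αQ/(ρcₚ) = 2.3×10⁻⁴ × 1.6×10⁹ / (1024 × 3980) ≈ 0.090295 m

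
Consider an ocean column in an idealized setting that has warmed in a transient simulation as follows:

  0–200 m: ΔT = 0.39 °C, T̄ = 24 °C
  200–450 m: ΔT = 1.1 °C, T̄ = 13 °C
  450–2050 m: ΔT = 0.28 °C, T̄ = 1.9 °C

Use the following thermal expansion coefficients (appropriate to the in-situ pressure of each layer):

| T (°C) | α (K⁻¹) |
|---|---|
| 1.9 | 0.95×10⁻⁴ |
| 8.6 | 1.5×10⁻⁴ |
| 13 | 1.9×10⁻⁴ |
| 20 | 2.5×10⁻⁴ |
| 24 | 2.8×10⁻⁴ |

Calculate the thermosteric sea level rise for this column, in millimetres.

Δh ≈ 117 mm

Layer 1 at 24 °C → α = 2.8×10⁻⁴ K⁻¹
Layer 2 at 13 °C → α = 1.9×10⁻⁴ K⁻¹
Layer 3 at 1.9 °C → α = 0.95×10⁻⁴ K⁻¹
0–200 m: 2.8×10⁻⁴ × 200 × 0.39 = 0.02184 m
1.1 × 250 × 1.9×10⁻⁴ = 0.05225 m
Layer 3: 0.95×10⁻⁴ × 1600 × 0.28 = 0.04256 m
Δh = 0.02184 + 0.05225 + 0.04256 = 0.11665 m ≈ 117 mm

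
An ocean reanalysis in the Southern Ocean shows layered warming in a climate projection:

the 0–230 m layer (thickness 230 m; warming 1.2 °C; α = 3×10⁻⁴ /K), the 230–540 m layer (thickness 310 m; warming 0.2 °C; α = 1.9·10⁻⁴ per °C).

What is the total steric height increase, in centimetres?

0–230 m: 1.2 × 230 × 3×10⁻⁴ = 0.08280 m
230–540 m: 310 × 0.2 × 1.9×10⁻⁴ = 0.01178 m
Δh = 0.08280 + 0.01178 = 0.09458 m

9.46 cm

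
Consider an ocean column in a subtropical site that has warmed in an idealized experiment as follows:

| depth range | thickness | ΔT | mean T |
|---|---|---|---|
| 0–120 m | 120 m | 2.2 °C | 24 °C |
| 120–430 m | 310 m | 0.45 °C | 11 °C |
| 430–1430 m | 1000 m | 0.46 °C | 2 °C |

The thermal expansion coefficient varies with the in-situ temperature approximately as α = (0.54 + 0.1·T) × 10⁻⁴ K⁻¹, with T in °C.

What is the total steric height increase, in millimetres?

about 135 mm

Layer 1: α = (0.54 + 0.1×24)×10⁻⁴ = 2.94×10⁻⁴ K⁻¹
Layer 2: α = (0.54 + 0.1×11)×10⁻⁴ = 1.64×10⁻⁴ K⁻¹
Layer 3: α = (0.54 + 0.1×2)×10⁻⁴ = 0.74×10⁻⁴ K⁻¹
0–120 m: 120 × 2.94×10⁻⁴ × 2.2 = 0.077616 m
Layer 2: 1.64×10⁻⁴ × 0.45 × 310 = 0.022878 m
0.74×10⁻⁴ × 1000 × 0.46 = 0.03404 m
Δh = 0.077616 + 0.022878 + 0.03404 = 0.134534 m ≈ 135 mm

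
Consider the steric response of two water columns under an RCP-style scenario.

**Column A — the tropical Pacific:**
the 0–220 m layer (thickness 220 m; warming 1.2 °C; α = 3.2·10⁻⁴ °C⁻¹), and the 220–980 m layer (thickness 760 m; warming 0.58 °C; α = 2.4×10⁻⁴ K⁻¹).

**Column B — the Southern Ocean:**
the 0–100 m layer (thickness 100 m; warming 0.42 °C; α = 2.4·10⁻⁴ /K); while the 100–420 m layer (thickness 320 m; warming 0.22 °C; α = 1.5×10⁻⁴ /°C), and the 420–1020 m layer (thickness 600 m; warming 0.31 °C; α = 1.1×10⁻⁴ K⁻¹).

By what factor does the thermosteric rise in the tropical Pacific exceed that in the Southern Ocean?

A 220 × 1.2 × 3.2×10⁻⁴ = 0.08448 m
A Layer 2: 0.58 × 760 × 2.4×10⁻⁴ = 0.105792 m
A total: 0.190272 m
B 0–100 m: 100 × 0.42 × 2.4×10⁻⁴ = 0.01008 m
B 0.22 × 1.5×10⁻⁴ × 320 = 0.01056 m
B 420–1020 m: 1.1×10⁻⁴ × 0.31 × 600 = 0.02046 m
B total: 0.04110 m
Ratio: 0.190272 / 0.04110 ≈ 4.629

≈ 4.6×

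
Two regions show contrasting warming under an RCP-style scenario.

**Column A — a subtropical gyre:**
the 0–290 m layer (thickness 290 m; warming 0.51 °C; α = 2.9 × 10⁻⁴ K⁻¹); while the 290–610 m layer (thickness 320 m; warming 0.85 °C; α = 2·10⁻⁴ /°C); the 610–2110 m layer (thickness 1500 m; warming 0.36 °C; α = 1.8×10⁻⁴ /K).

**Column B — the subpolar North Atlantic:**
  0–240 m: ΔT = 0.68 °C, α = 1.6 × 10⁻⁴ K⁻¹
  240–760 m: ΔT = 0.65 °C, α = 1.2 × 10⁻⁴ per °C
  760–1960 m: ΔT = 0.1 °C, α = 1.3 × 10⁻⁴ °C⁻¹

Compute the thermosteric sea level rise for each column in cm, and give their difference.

Δh_A ≈ 19.4 cm, Δh_B ≈ 8.23 cm; difference ≈ 11.2 cm

A 0–290 m: 2.9×10⁻⁴ × 290 × 0.51 = 0.042891 m
A 2×10⁻⁴ × 0.85 × 320 = 0.05440 m
A 610–2110 m: 1500 × 1.8×10⁻⁴ × 0.36 = 0.09720 m
A total: 0.194491 m
B Layer 1: 240 × 1.6×10⁻⁴ × 0.68 = 0.026112 m
B 520 × 1.2×10⁻⁴ × 0.65 = 0.04056 m
B Layer 3: 0.1 × 1200 × 1.3×10⁻⁴ = 0.01560 m
B total: 0.082272 m
Difference: 0.194491 − 0.082272 = 0.112219 m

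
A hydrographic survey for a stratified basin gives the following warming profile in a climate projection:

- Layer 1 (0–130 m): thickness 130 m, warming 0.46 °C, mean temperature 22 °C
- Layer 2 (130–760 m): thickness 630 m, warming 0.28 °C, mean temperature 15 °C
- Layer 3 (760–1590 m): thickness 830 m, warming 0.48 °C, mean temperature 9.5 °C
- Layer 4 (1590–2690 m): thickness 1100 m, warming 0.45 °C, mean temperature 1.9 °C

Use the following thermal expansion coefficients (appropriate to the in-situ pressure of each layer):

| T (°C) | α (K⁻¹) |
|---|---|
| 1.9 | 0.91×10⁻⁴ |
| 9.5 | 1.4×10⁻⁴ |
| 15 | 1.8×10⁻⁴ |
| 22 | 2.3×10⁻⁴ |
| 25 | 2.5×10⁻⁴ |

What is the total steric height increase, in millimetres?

Layer 1 at 22 °C → α = 2.3×10⁻⁴ K⁻¹
Layer 2 at 15 °C → α = 1.8×10⁻⁴ K⁻¹
Layer 3 at 9.5 °C → α = 1.4×10⁻⁴ K⁻¹
Layer 4 at 1.9 °C → α = 0.91×10⁻⁴ K⁻¹
0–130 m: 2.3×10⁻⁴ × 0.46 × 130 = 0.013754 m
130–760 m: 1.8×10⁻⁴ × 630 × 0.28 = 0.031752 m
760–1590 m: 830 × 0.48 × 1.4×10⁻⁴ = 0.055776 m
1590–2690 m: 1100 × 0.91×10⁻⁴ × 0.45 = 0.045045 m
Δh = 0.013754 + 0.031752 + 0.055776 + 0.045045 = 0.146327 m

150 mm of thermosteric rise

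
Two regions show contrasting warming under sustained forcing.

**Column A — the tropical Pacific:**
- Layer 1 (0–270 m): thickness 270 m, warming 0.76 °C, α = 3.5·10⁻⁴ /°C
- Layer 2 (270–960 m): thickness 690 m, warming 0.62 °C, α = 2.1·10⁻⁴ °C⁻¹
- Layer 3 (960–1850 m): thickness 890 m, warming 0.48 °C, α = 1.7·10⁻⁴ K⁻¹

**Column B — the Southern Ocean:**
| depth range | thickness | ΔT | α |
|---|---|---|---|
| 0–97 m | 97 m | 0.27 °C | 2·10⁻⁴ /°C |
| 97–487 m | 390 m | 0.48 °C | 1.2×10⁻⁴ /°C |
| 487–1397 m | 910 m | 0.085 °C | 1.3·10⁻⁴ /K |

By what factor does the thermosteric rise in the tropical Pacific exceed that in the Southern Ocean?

A 0–270 m: 0.76 × 270 × 3.5×10⁻⁴ = 0.07182 m
A 0.62 × 690 × 2.1×10⁻⁴ = 0.089838 m
A 0.48 × 1.7×10⁻⁴ × 890 = 0.072624 m
A total: 0.234282 m
B 2×10⁻⁴ × 0.27 × 97 = 0.005238 m
B Layer 2: 390 × 1.2×10⁻⁴ × 0.48 = 0.022464 m
B 487–1397 m: 910 × 0.085 × 1.3×10⁻⁴ = 0.0100555 m
B total: 0.0377575 m
Ratio: 0.234282 / 0.0377575 ≈ 6.205

≈ 6.2×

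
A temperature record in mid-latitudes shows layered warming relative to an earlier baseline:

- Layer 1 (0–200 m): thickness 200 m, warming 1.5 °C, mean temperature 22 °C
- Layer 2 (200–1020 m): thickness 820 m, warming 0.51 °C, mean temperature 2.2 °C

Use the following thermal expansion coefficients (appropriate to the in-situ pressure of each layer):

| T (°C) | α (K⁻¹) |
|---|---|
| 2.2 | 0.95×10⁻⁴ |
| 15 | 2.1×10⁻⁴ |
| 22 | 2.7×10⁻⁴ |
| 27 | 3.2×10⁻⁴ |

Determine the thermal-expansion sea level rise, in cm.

Δh ≈ 12.1 cm

Layer 1 at 22 °C → α = 2.7×10⁻⁴ K⁻¹
Layer 2 at 2.2 °C → α = 0.95×10⁻⁴ K⁻¹
0–200 m: 200 × 1.5 × 2.7×10⁻⁴ = 0.08100 m
0.51 × 820 × 0.95×10⁻⁴ = 0.039729 m
Δh = 0.08100 + 0.039729 = 0.120729 m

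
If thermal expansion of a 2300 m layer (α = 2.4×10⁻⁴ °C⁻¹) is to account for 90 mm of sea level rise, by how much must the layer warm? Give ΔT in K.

about 0.163 K

ΔT = Δh/(αH) = 0.09 / (2.4×10⁻⁴ × 2300) ≈ 0.1630 K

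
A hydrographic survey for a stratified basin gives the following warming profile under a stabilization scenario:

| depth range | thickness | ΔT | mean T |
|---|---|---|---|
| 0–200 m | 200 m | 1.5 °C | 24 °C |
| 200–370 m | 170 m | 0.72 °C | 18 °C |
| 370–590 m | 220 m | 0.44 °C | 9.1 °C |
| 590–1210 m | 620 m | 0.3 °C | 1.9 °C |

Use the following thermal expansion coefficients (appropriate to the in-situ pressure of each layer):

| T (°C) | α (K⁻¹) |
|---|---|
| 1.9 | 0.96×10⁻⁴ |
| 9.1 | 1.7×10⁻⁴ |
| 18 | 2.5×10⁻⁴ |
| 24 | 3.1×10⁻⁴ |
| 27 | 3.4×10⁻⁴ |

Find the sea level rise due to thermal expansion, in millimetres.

158 mm

Layer 1 at 24 °C → α = 3.1×10⁻⁴ K⁻¹
Layer 2 at 18 °C → α = 2.5×10⁻⁴ K⁻¹
Layer 3 at 9.1 °C → α = 1.7×10⁻⁴ K⁻¹
Layer 4 at 1.9 °C → α = 0.96×10⁻⁴ K⁻¹
Layer 1: 1.5 × 3.1×10⁻⁴ × 200 = 0.09300 m
Layer 2: 0.72 × 2.5×10⁻⁴ × 170 = 0.03060 m
Layer 3: 1.7×10⁻⁴ × 0.44 × 220 = 0.016456 m
590–1210 m: 0.3 × 620 × 0.96×10⁻⁴ = 0.017856 m
Δh = 0.09300 + 0.03060 + 0.016456 + 0.017856 = 0.157912 m ≈ 158 mm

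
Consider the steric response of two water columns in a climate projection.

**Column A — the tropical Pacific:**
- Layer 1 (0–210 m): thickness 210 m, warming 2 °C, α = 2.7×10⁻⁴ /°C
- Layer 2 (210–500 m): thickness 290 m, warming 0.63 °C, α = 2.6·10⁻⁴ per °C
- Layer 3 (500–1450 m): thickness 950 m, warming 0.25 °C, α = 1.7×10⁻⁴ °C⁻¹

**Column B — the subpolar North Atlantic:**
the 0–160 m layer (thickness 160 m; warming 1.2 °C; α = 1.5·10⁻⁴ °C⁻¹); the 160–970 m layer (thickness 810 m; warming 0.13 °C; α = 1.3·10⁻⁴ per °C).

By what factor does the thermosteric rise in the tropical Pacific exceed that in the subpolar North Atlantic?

a factor of 4.7

A 210 × 2.7×10⁻⁴ × 2 = 0.11340 m
A 290 × 0.63 × 2.6×10⁻⁴ = 0.047502 m
A 0.25 × 1.7×10⁻⁴ × 950 = 0.040375 m
A total: 0.201277 m
B 0–160 m: 160 × 1.2 × 1.5×10⁻⁴ = 0.02880 m
B 160–970 m: 0.13 × 1.3×10⁻⁴ × 810 = 0.013689 m
B total: 0.042489 m
Ratio: 0.201277 / 0.042489 ≈ 4.737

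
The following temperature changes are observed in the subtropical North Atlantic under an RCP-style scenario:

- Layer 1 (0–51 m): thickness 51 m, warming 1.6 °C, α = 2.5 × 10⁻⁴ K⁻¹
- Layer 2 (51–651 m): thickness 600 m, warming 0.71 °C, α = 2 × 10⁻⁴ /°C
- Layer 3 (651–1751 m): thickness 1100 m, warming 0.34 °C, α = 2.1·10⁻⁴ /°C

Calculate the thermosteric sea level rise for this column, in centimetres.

Layer 1: 2.5×10⁻⁴ × 51 × 1.6 = 0.02040 m
Layer 2: 600 × 0.71 × 2×10⁻⁴ = 0.08520 m
651–1751 m: 0.34 × 2.1×10⁻⁴ × 1100 = 0.07854 m
Δh = 0.02040 + 0.08520 + 0.07854 = 0.18414 m

Δh = 18 cm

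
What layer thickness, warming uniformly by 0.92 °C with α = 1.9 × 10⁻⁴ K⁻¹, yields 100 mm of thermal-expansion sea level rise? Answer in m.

H = Δh/(αΔT) = 0.1 / (1.9×10⁻⁴ × 0.92) ≈ 572.1 m

572 m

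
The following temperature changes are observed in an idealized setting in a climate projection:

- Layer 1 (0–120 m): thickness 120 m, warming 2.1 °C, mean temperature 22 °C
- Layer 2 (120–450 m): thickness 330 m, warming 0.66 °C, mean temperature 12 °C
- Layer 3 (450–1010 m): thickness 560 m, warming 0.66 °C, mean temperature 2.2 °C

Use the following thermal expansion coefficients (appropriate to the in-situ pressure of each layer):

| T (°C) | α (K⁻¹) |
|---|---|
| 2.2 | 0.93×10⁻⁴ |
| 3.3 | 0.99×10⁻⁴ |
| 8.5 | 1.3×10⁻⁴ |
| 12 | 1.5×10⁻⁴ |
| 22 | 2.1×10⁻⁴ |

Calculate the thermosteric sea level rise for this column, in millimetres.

Layer 1 at 22 °C → α = 2.1×10⁻⁴ K⁻¹
Layer 2 at 12 °C → α = 1.5×10⁻⁴ K⁻¹
Layer 3 at 2.2 °C → α = 0.93×10⁻⁴ K⁻¹
0–120 m: 120 × 2.1 × 2.1×10⁻⁴ = 0.05292 m
Layer 2: 330 × 1.5×10⁻⁴ × 0.66 = 0.03267 m
450–1010 m: 0.93×10⁻⁴ × 0.66 × 560 = 0.0343728 m
Δh = 0.05292 + 0.03267 + 0.0343728 = 0.1199628 m

Δh ≈ 120 mm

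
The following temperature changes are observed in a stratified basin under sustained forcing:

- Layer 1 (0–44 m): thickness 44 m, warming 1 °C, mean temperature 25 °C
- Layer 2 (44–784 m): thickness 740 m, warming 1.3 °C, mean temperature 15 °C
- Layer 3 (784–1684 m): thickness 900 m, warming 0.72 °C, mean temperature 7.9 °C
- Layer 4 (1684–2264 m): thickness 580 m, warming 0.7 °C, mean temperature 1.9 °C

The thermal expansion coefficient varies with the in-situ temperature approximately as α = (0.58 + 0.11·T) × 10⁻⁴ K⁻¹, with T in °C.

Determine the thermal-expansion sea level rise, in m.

about 0.36 m

Layer 1: α = (0.58 + 0.11×25)×10⁻⁴ = 3.33×10⁻⁴ K⁻¹
Layer 2: α = (0.58 + 0.11×15)×10⁻⁴ = 2.23×10⁻⁴ K⁻¹
Layer 3: α = (0.58 + 0.11×7.9)×10⁻⁴ = 1.449×10⁻⁴ K⁻¹
Layer 4: α = (0.58 + 0.11×1.9)×10⁻⁴ = 0.789×10⁻⁴ K⁻¹
0–44 m: 44 × 1 × 3.33×10⁻⁴ = 0.014652 m
Layer 2: 1.3 × 2.23×10⁻⁴ × 740 = 0.214526 m
1.449×10⁻⁴ × 900 × 0.72 = 0.0938952 m
Layer 4: 0.7 × 580 × 0.789×10⁻⁴ = 0.0320334 m
Δh = 0.014652 + 0.214526 + 0.0938952 + 0.0320334 = 0.3551066 m ≈ 0.36 m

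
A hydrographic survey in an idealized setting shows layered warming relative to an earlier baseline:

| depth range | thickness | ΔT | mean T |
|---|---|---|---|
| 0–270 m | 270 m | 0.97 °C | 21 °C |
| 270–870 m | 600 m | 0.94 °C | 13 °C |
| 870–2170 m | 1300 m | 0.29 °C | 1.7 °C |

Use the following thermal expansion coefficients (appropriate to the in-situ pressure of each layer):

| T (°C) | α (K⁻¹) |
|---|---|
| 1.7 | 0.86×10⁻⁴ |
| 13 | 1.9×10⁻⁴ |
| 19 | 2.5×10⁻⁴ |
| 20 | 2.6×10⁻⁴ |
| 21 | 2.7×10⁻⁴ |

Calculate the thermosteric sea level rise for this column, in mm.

Layer 1 at 21 °C → α = 2.7×10⁻⁴ K⁻¹
Layer 2 at 13 °C → α = 1.9×10⁻⁴ K⁻¹
Layer 3 at 1.7 °C → α = 0.86×10⁻⁴ K⁻¹
270 × 0.97 × 2.7×10⁻⁴ = 0.070713 m
270–870 m: 0.94 × 1.9×10⁻⁴ × 600 = 0.10716 m
870–2170 m: 0.86×10⁻⁴ × 1300 × 0.29 = 0.032422 m
Δh = 0.070713 + 0.10716 + 0.032422 = 0.210295 m

Δh = 210 mm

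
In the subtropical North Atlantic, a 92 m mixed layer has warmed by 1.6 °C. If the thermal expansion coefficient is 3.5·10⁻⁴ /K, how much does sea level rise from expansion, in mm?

52 mm of thermosteric rise

Δh = αΔT·H = 3.5×10⁻⁴ × 1.6 × 92 = 0.05152 m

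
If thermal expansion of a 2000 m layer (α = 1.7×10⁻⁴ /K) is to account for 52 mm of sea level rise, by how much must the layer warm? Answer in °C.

ΔT = Δh/(αH) = 0.052 / (1.7×10⁻⁴ × 2000) ≈ 0.1529 °C

0.153 °C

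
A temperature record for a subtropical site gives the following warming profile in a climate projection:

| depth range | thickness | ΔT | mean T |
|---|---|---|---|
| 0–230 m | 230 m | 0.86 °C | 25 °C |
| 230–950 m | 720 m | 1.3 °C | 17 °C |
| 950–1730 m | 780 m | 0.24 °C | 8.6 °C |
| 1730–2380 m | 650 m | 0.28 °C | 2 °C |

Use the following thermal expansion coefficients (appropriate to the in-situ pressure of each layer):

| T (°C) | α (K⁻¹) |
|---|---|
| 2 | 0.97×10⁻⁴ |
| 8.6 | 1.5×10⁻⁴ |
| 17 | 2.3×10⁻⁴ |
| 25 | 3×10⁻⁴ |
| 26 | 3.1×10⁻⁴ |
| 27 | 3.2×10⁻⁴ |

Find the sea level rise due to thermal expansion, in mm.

Δh ≈ 320 mm

Layer 1 at 25 °C → α = 3×10⁻⁴ K⁻¹
Layer 2 at 17 °C → α = 2.3×10⁻⁴ K⁻¹
Layer 3 at 8.6 °C → α = 1.5×10⁻⁴ K⁻¹
Layer 4 at 2 °C → α = 0.97×10⁻⁴ K⁻¹
0–230 m: 230 × 3×10⁻⁴ × 0.86 = 0.05934 m
Layer 2: 1.3 × 2.3×10⁻⁴ × 720 = 0.21528 m
Layer 3: 1.5×10⁻⁴ × 780 × 0.24 = 0.02808 m
1730–2380 m: 0.97×10⁻⁴ × 0.28 × 650 = 0.017654 m
Δh = 0.05934 + 0.21528 + 0.02808 + 0.017654 = 0.320354 m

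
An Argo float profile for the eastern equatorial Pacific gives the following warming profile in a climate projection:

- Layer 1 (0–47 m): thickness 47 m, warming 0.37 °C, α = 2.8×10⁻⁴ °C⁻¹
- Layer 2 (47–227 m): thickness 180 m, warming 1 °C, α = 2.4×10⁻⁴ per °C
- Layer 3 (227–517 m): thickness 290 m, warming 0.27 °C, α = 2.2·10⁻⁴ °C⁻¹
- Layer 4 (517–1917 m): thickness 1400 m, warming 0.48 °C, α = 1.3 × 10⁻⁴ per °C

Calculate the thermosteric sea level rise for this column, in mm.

Δh ≈ 150 mm

Layer 1: 0.37 × 2.8×10⁻⁴ × 47 = 0.0048692 m
Layer 2: 1 × 2.4×10⁻⁴ × 180 = 0.04320 m
227–517 m: 2.2×10⁻⁴ × 290 × 0.27 = 0.017226 m
517–1917 m: 1400 × 0.48 × 1.3×10⁻⁴ = 0.08736 m
Δh = 0.0048692 + 0.04320 + 0.017226 + 0.08736 = 0.1526552 m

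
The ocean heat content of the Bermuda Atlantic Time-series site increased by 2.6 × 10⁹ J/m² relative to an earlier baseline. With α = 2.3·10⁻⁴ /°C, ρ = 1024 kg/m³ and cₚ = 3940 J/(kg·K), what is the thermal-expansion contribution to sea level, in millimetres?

148 mm of thermosteric rise

Δh = αQ/(ρcₚ) = 2.3×10⁻⁴ × 2.6×10⁹ / (1024 × 3940) ≈ 0.14822 m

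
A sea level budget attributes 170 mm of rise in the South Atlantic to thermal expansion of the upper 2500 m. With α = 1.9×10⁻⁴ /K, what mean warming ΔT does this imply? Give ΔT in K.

ΔT = Δh/(αH) = 0.17 / (1.9×10⁻⁴ × 2500) ≈ 0.3579 K

about 0.358 K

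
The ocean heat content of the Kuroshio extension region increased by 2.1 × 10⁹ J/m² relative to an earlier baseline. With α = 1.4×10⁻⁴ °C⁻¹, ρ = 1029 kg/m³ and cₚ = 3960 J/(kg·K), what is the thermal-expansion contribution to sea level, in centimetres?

Δh ≈ 7.2 cm

Δh = αQ/(ρcₚ) = 1.4×10⁻⁴ × 2.1×10⁹ / (1029 × 3960) ≈ 0.07215 m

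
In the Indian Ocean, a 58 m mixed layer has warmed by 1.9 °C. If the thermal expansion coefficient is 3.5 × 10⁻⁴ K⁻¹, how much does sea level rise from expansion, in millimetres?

38.6 mm

Δh = αΔT·H = 3.5×10⁻⁴ × 1.9 × 58 = 0.03857 m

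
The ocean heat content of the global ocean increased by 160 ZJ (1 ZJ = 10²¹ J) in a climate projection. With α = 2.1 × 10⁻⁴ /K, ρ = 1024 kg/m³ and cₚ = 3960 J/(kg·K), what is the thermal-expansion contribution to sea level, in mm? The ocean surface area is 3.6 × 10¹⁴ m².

23.0 mm of thermosteric rise

Per unit area: Q = 160×10²¹ / (3.6×10¹⁴) ≈ 4.444×10⁸ J/m²
Δh = αQ/(ρcₚ) = 2.1×10⁻⁴ × 4.444×10⁸ / (1024 × 3960) ≈ 0.023014 m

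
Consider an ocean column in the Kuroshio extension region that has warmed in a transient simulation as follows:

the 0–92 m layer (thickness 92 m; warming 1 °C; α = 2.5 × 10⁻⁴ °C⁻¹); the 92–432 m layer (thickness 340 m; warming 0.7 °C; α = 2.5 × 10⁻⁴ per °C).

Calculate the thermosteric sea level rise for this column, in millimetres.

Δh = 82.5 mm

92 × 1 × 2.5×10⁻⁴ = 0.02300 m
92–432 m: 0.7 × 2.5×10⁻⁴ × 340 = 0.05950 m
Δh = 0.02300 + 0.05950 = 0.08250 m ≈ 82.5 mm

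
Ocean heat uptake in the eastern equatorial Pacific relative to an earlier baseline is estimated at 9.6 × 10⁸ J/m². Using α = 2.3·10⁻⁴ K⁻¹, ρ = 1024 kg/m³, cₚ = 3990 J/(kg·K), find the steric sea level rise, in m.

Δh ≈ 0.0540 m

Δh = αQ/(ρcₚ) = 2.3×10⁻⁴ × 9.6×10⁸ / (1024 × 3990) ≈ 0.054041 m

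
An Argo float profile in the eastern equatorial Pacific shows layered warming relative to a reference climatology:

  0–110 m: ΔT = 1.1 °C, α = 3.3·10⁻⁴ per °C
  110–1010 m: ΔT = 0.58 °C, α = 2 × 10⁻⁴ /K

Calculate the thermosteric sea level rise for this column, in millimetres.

0–110 m: 3.3×10⁻⁴ × 1.1 × 110 = 0.03993 m
110–1010 m: 0.58 × 2×10⁻⁴ × 900 = 0.10440 m
Δh = 0.03993 + 0.10440 = 0.14433 m ≈ 144 mm

about 144 mm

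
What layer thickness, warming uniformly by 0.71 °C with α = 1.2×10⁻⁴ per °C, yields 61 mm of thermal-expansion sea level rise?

H = Δh/(αΔT) = 0.061 / (1.2×10⁻⁴ × 0.71) ≈ 716.0 m

H ≈ 720 m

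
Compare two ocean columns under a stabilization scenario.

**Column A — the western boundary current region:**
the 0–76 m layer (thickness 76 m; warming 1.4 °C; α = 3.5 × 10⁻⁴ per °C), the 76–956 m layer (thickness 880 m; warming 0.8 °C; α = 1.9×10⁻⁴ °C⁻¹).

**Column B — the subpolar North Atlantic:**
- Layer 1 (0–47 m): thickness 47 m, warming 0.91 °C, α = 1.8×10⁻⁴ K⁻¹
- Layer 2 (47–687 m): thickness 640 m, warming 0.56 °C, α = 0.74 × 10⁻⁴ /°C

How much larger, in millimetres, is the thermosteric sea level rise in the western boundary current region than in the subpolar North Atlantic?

A Layer 1: 1.4 × 76 × 3.5×10⁻⁴ = 0.03724 m
A 76–956 m: 0.8 × 880 × 1.9×10⁻⁴ = 0.13376 m
A total: 0.17100 m
B 47 × 0.91 × 1.8×10⁻⁴ = 0.0076986 m
B Layer 2: 0.74×10⁻⁴ × 0.56 × 640 = 0.0265216 m
B total: 0.0342202 m
Difference: 0.17100 − 0.0342202 = 0.1367798 m

Δh_A − Δh_B ≈ 137 mm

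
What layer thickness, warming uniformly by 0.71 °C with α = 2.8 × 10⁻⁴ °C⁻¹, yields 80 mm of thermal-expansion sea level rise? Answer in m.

H = Δh/(αΔT) = 0.08 / (2.8×10⁻⁴ × 0.71) ≈ 402.4 m

402 m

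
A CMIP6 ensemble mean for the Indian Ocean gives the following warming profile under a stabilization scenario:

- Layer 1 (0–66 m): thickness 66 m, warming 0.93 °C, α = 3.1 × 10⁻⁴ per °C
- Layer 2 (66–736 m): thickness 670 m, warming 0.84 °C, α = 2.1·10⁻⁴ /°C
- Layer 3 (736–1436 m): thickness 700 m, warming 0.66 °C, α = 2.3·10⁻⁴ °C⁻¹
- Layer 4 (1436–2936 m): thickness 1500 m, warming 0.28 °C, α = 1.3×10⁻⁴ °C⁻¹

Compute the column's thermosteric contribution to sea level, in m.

Layer 1: 0.93 × 66 × 3.1×10⁻⁴ = 0.0190278 m
Layer 2: 0.84 × 670 × 2.1×10⁻⁴ = 0.118188 m
736–1436 m: 2.3×10⁻⁴ × 700 × 0.66 = 0.10626 m
0.28 × 1.3×10⁻⁴ × 1500 = 0.05460 m
Δh = 0.0190278 + 0.118188 + 0.10626 + 0.05460 = 0.2980758 m ≈ 0.30 m

0.30 m of thermosteric rise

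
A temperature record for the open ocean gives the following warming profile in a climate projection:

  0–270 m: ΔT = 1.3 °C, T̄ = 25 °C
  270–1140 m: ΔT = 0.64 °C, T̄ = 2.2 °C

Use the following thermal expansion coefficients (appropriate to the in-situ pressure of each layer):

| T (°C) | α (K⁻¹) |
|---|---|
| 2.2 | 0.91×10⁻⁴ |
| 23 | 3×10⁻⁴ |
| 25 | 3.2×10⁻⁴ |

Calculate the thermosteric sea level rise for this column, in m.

Layer 1 at 25 °C → α = 3.2×10⁻⁴ K⁻¹
Layer 2 at 2.2 °C → α = 0.91×10⁻⁴ K⁻¹
0–270 m: 1.3 × 3.2×10⁻⁴ × 270 = 0.11232 m
0.91×10⁻⁴ × 870 × 0.64 = 0.0506688 m
Δh = 0.11232 + 0.0506688 = 0.1629888 m ≈ 0.16 m

0.16 m of thermosteric rise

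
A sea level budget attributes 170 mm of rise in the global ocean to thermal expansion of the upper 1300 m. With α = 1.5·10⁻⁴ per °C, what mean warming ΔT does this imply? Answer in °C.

ΔT = Δh/(αH) = 0.17 / (1.5×10⁻⁴ × 1300) ≈ 0.8718 °C

ΔT ≈ 0.872 °C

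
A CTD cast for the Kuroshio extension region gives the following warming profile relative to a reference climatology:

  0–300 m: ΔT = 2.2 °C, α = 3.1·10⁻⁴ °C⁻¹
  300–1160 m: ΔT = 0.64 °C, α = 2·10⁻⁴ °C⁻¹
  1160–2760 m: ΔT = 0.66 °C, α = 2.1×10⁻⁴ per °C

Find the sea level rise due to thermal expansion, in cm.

300 × 3.1×10⁻⁴ × 2.2 = 0.20460 m
Layer 2: 2×10⁻⁴ × 0.64 × 860 = 0.11008 m
1160–2760 m: 0.66 × 1600 × 2.1×10⁻⁴ = 0.22176 m
Δh = 0.20460 + 0.11008 + 0.22176 = 0.53644 m

Δh = 53.6 cm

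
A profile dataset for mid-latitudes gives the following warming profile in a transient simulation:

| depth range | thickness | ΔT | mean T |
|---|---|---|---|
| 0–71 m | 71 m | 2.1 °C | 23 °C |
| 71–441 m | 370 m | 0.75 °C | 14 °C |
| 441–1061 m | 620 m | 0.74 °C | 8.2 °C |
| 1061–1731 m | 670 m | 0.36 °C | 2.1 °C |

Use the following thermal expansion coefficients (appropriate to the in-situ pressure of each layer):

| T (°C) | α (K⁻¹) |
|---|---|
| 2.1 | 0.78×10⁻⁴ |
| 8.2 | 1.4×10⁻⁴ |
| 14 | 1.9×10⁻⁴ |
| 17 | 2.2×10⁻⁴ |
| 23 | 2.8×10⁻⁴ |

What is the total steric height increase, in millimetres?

178 mm

Layer 1 at 23 °C → α = 2.8×10⁻⁴ K⁻¹
Layer 2 at 14 °C → α = 1.9×10⁻⁴ K⁻¹
Layer 3 at 8.2 °C → α = 1.4×10⁻⁴ K⁻¹
Layer 4 at 2.1 °C → α = 0.78×10⁻⁴ K⁻¹
0–71 m: 2.8×10⁻⁴ × 71 × 2.1 = 0.041748 m
71–441 m: 0.75 × 1.9×10⁻⁴ × 370 = 0.052725 m
441–1061 m: 0.74 × 1.4×10⁻⁴ × 620 = 0.064232 m
Layer 4: 0.78×10⁻⁴ × 670 × 0.36 = 0.0188136 m
Δh = 0.041748 + 0.052725 + 0.064232 + 0.0188136 = 0.1775186 m ≈ 178 mm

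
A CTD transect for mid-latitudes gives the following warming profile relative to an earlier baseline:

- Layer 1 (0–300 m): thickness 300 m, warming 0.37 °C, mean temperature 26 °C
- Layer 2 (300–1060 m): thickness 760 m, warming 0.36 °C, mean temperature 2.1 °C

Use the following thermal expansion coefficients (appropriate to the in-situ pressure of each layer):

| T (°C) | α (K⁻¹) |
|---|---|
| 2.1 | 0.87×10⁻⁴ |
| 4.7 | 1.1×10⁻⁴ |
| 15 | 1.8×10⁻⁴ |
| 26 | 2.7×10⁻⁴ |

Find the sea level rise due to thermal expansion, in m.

Δh = 0.054 m

Layer 1 at 26 °C → α = 2.7×10⁻⁴ K⁻¹
Layer 2 at 2.1 °C → α = 0.87×10⁻⁴ K⁻¹
0.37 × 2.7×10⁻⁴ × 300 = 0.02997 m
Layer 2: 0.87×10⁻⁴ × 0.36 × 760 = 0.0238032 m
Δh = 0.02997 + 0.0238032 = 0.0537732 m ≈ 0.054 m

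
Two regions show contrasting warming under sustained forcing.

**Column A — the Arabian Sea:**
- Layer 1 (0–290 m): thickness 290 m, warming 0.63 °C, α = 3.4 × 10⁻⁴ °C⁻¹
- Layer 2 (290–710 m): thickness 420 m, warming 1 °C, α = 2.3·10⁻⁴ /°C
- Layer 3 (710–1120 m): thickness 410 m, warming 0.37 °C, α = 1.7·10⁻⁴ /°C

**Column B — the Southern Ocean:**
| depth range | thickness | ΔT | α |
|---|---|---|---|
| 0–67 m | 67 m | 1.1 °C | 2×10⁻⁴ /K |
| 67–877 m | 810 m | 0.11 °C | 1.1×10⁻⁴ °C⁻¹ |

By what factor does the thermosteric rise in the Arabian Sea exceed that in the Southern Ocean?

a factor of 7.5

A 0.63 × 3.4×10⁻⁴ × 290 = 0.062118 m
A 1 × 2.3×10⁻⁴ × 420 = 0.09660 m
A 1.7×10⁻⁴ × 410 × 0.37 = 0.025789 m
A total: 0.184507 m
B Layer 1: 1.1 × 2×10⁻⁴ × 67 = 0.01474 m
B 0.11 × 810 × 1.1×10⁻⁴ = 0.009801 m
B total: 0.024541 m
Ratio: 0.184507 / 0.024541 ≈ 7.518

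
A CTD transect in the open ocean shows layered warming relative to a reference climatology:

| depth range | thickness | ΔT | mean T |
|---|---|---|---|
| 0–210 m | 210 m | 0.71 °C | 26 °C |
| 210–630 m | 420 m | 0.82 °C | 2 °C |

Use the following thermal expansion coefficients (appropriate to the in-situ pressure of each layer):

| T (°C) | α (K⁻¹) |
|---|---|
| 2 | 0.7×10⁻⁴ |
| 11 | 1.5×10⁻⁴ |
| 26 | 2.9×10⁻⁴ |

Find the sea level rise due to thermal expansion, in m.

Layer 1 at 26 °C → α = 2.9×10⁻⁴ K⁻¹
Layer 2 at 2 °C → α = 0.7×10⁻⁴ K⁻¹
0.71 × 2.9×10⁻⁴ × 210 = 0.043239 m
420 × 0.7×10⁻⁴ × 0.82 = 0.024108 m
Δh = 0.043239 + 0.024108 = 0.067347 m ≈ 0.067 m

0.067 m of thermosteric rise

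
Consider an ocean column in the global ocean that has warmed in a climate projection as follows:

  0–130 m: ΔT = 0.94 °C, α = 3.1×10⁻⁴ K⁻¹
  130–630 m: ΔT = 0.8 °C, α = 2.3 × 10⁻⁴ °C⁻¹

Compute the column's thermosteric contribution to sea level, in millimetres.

3.1×10⁻⁴ × 130 × 0.94 = 0.037882 m
Layer 2: 0.8 × 2.3×10⁻⁴ × 500 = 0.09200 m
Δh = 0.037882 + 0.09200 = 0.129882 m ≈ 130 mm

130 mm of thermosteric rise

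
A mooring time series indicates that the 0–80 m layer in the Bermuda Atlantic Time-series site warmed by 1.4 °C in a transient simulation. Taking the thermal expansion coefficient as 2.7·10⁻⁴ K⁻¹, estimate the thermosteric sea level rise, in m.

0.0302 m of thermosteric rise

Δh = αΔT·H = 2.7×10⁻⁴ × 1.4 × 80 = 0.03024 m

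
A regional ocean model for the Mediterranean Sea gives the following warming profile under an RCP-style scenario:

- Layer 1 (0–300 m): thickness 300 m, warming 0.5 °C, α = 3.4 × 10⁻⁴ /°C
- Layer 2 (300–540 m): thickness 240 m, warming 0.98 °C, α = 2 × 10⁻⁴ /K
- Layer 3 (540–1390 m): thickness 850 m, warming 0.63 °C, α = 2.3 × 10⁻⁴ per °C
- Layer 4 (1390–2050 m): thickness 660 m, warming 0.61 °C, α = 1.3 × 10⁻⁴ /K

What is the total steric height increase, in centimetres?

3.4×10⁻⁴ × 300 × 0.5 = 0.05100 m
300–540 m: 0.98 × 2×10⁻⁴ × 240 = 0.04704 m
0.63 × 850 × 2.3×10⁻⁴ = 0.123165 m
Layer 4: 0.61 × 1.3×10⁻⁴ × 660 = 0.052338 m
Δh = 0.05100 + 0.04704 + 0.123165 + 0.052338 = 0.273543 m

Δh = 27 cm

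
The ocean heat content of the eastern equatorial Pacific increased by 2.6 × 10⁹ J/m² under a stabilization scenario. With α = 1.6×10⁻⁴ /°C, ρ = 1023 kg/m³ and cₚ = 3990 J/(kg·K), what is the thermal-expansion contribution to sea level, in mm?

Δh ≈ 102 mm

Δh = αQ/(ρcₚ) = 1.6×10⁻⁴ × 2.6×10⁹ / (1023 × 3990) ≈ 0.10192 m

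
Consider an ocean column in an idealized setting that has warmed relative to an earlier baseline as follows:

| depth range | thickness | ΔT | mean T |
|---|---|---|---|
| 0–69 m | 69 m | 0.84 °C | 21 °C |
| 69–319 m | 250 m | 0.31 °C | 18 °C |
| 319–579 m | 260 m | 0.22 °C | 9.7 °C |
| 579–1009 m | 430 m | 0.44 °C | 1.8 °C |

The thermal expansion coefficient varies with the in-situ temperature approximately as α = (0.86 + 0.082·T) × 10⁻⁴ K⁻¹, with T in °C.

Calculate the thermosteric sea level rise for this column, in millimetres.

Δh ≈ 62 mm

Layer 1: α = (0.86 + 0.082×21)×10⁻⁴ = 2.582×10⁻⁴ K⁻¹
Layer 2: α = (0.86 + 0.082×18)×10⁻⁴ = 2.336×10⁻⁴ K⁻¹
Layer 3: α = (0.86 + 0.082×9.7)×10⁻⁴ = 1.6554×10⁻⁴ K⁻¹
Layer 4: α = (0.86 + 0.082×1.8)×10⁻⁴ = 1.0076×10⁻⁴ K⁻¹
Layer 1: 2.582×10⁻⁴ × 0.84 × 69 = 0.014965272 m
250 × 2.336×10⁻⁴ × 0.31 = 0.018104 m
1.6554×10⁻⁴ × 260 × 0.22 = 0.009468888 m
0.44 × 430 × 1.0076×10⁻⁴ = 0.019063792 m
Δh = 0.014965272 + 0.018104 + 0.009468888 + 0.019063792 = 0.061601952 m ≈ 62 mm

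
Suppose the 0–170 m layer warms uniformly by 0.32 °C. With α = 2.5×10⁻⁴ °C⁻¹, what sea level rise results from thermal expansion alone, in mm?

14 mm

Δh = αΔT·H = 2.5×10⁻⁴ × 0.32 × 170 = 0.01360 m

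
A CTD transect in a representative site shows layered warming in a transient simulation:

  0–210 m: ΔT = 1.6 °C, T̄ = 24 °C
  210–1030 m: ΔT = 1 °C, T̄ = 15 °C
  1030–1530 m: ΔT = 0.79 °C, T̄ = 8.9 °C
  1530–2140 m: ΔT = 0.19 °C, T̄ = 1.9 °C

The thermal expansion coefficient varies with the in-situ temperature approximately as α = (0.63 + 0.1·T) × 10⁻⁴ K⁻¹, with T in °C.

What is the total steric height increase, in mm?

Layer 1: α = (0.63 + 0.1×24)×10⁻⁴ = 3.03×10⁻⁴ K⁻¹
Layer 2: α = (0.63 + 0.1×15)×10⁻⁴ = 2.13×10⁻⁴ K⁻¹
Layer 3: α = (0.63 + 0.1×8.9)×10⁻⁴ = 1.52×10⁻⁴ K⁻¹
Layer 4: α = (0.63 + 0.1×1.9)×10⁻⁴ = 0.82×10⁻⁴ K⁻¹
1.6 × 3.03×10⁻⁴ × 210 = 0.101808 m
2.13×10⁻⁴ × 820 × 1 = 0.17466 m
1.52×10⁻⁴ × 0.79 × 500 = 0.06004 m
Layer 4: 610 × 0.82×10⁻⁴ × 0.19 = 0.0095038 m
Δh = 0.101808 + 0.17466 + 0.06004 + 0.0095038 = 0.3460118 m

346 mm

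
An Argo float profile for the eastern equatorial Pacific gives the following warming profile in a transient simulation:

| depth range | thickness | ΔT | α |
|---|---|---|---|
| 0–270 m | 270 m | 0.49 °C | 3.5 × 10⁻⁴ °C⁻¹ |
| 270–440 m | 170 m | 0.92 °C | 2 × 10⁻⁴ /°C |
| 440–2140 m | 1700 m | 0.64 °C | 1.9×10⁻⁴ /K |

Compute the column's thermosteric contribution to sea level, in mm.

Layer 1: 0.49 × 270 × 3.5×10⁻⁴ = 0.046305 m
170 × 2×10⁻⁴ × 0.92 = 0.03128 m
Layer 3: 1.9×10⁻⁴ × 1700 × 0.64 = 0.20672 m
Δh = 0.046305 + 0.03128 + 0.20672 = 0.284305 m

Δh ≈ 284 mm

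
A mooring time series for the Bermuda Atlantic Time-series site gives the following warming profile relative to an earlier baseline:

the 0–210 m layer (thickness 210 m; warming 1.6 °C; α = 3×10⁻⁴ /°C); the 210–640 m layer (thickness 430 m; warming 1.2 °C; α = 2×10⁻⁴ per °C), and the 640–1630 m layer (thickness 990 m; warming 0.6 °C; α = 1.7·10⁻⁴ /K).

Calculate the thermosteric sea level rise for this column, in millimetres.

305 mm of thermosteric rise

Layer 1: 3×10⁻⁴ × 210 × 1.6 = 0.10080 m
Layer 2: 2×10⁻⁴ × 430 × 1.2 = 0.10320 m
990 × 0.6 × 1.7×10⁻⁴ = 0.10098 m
Δh = 0.10080 + 0.10320 + 0.10098 = 0.30498 m ≈ 305 mm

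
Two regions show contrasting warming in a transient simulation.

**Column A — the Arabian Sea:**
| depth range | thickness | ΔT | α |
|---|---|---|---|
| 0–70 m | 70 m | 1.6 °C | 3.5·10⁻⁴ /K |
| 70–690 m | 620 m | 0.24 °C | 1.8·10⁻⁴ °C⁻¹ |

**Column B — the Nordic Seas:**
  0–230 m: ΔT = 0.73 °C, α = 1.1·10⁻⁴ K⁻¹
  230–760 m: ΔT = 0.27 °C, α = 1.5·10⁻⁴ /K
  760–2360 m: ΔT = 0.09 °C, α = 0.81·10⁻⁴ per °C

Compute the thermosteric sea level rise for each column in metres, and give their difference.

A Layer 1: 3.5×10⁻⁴ × 70 × 1.6 = 0.03920 m
A 620 × 1.8×10⁻⁴ × 0.24 = 0.026784 m
A total: 0.065984 m
B 230 × 1.1×10⁻⁴ × 0.73 = 0.018469 m
B Layer 2: 1.5×10⁻⁴ × 530 × 0.27 = 0.021465 m
B Layer 3: 0.81×10⁻⁴ × 0.09 × 1600 = 0.011664 m
B total: 0.051598 m
Difference: 0.065984 − 0.051598 = 0.014386 m

Δh_A ≈ 0.0660 m, Δh_B ≈ 0.0516 m; difference ≈ 0.0144 m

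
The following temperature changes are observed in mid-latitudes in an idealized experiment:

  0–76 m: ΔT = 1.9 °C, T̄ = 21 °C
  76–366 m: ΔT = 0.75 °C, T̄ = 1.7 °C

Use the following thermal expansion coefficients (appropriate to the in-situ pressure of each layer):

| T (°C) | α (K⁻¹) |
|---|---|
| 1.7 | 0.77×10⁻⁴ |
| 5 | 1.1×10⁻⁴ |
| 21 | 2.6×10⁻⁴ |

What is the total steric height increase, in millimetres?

54.3 mm

Layer 1 at 21 °C → α = 2.6×10⁻⁴ K⁻¹
Layer 2 at 1.7 °C → α = 0.77×10⁻⁴ K⁻¹
1.9 × 2.6×10⁻⁴ × 76 = 0.037544 m
0.77×10⁻⁴ × 0.75 × 290 = 0.0167475 m
Δh = 0.037544 + 0.0167475 = 0.0542915 m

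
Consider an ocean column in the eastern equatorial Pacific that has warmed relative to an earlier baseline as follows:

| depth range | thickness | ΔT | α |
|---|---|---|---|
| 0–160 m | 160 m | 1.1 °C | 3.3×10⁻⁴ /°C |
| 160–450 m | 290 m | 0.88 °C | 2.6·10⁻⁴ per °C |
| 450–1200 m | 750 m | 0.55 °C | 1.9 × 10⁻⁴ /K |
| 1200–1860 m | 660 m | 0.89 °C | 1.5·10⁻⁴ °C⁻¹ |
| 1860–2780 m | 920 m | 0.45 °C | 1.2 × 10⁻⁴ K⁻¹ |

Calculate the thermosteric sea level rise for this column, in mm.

Δh = 341 mm

0–160 m: 3.3×10⁻⁴ × 160 × 1.1 = 0.05808 m
160–450 m: 0.88 × 2.6×10⁻⁴ × 290 = 0.066352 m
450–1200 m: 0.55 × 1.9×10⁻⁴ × 750 = 0.078375 m
1200–1860 m: 1.5×10⁻⁴ × 660 × 0.89 = 0.08811 m
Layer 5: 1.2×10⁻⁴ × 920 × 0.45 = 0.04968 m
Δh = 0.05808 + 0.066352 + 0.078375 + 0.08811 + 0.04968 = 0.340597 m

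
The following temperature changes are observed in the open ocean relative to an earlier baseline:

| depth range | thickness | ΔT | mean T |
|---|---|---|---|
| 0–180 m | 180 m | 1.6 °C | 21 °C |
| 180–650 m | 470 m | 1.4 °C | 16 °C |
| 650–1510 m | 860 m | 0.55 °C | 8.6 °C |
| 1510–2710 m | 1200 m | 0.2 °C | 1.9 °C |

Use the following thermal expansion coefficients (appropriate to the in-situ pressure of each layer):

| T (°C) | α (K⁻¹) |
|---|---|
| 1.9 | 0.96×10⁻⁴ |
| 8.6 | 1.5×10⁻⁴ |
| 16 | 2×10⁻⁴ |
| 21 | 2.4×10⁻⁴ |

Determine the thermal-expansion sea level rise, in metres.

Layer 1 at 21 °C → α = 2.4×10⁻⁴ K⁻¹
Layer 2 at 16 °C → α = 2×10⁻⁴ K⁻¹
Layer 3 at 8.6 °C → α = 1.5×10⁻⁴ K⁻¹
Layer 4 at 1.9 °C → α = 0.96×10⁻⁴ K⁻¹
1.6 × 180 × 2.4×10⁻⁴ = 0.06912 m
1.4 × 470 × 2×10⁻⁴ = 0.13160 m
650–1510 m: 1.5×10⁻⁴ × 860 × 0.55 = 0.07095 m
1510–2710 m: 0.2 × 1200 × 0.96×10⁻⁴ = 0.02304 m
Δh = 0.06912 + 0.13160 + 0.07095 + 0.02304 = 0.29471 m ≈ 0.295 m

Δh ≈ 0.295 m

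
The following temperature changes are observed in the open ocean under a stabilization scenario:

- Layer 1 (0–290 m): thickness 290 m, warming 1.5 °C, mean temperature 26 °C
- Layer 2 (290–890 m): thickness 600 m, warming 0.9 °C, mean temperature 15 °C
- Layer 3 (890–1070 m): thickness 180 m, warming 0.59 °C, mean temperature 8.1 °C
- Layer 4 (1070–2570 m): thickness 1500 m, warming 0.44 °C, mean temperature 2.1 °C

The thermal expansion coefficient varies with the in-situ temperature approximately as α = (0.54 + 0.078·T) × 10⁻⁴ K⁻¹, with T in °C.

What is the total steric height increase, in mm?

Δh = 263 mm

Layer 1: α = (0.54 + 0.078×26)×10⁻⁴ = 2.568×10⁻⁴ K⁻¹
Layer 2: α = (0.54 + 0.078×15)×10⁻⁴ = 1.71×10⁻⁴ K⁻¹
Layer 3: α = (0.54 + 0.078×8.1)×10⁻⁴ = 1.1718×10⁻⁴ K⁻¹
Layer 4: α = (0.54 + 0.078×2.1)×10⁻⁴ = 0.7038×10⁻⁴ K⁻¹
Layer 1: 1.5 × 2.568×10⁻⁴ × 290 = 0.111708 m
290–890 m: 600 × 0.9 × 1.71×10⁻⁴ = 0.09234 m
890–1070 m: 180 × 0.59 × 1.1718×10⁻⁴ = 0.012444516 m
0.44 × 0.7038×10⁻⁴ × 1500 = 0.0464508 m
Δh = 0.111708 + 0.09234 + 0.012444516 + 0.0464508 = 0.262943316 m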